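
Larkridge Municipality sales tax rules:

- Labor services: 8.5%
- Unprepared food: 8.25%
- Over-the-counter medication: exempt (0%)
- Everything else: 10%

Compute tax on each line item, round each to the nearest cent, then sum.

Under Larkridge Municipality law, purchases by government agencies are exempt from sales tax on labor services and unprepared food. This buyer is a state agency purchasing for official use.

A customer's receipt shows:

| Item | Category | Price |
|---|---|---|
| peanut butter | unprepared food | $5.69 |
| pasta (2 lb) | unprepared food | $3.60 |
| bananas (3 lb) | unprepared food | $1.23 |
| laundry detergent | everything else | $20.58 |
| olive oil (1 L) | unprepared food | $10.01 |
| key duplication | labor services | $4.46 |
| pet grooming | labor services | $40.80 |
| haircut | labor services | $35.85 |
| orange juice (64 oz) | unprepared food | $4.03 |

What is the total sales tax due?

$2.06

Peanut butter $5.69: unprepared food, buyer-exempt → 0% → $0.00
Pasta (2 lb) $3.60: unprepared food, buyer-exempt → 0% → $0.00
Bananas (3 lb) $1.23: unprepared food, buyer-exempt → 0% → $0.00
Laundry detergent $20.58: everything else → 10% → $2.06
Olive oil (1 L) $10.01: unprepared food, buyer-exempt → 0% → $0.00
Key duplication $4.46: labor services, buyer-exempt → 0% → $0.00
Pet grooming $40.80: labor services, buyer-exempt → 0% → $0.00
Haircut $35.85: labor services, buyer-exempt → 0% → $0.00
Orange juice (64 oz) $4.03: unprepared food, buyer-exempt → 0% → $0.00
Total tax = $2.06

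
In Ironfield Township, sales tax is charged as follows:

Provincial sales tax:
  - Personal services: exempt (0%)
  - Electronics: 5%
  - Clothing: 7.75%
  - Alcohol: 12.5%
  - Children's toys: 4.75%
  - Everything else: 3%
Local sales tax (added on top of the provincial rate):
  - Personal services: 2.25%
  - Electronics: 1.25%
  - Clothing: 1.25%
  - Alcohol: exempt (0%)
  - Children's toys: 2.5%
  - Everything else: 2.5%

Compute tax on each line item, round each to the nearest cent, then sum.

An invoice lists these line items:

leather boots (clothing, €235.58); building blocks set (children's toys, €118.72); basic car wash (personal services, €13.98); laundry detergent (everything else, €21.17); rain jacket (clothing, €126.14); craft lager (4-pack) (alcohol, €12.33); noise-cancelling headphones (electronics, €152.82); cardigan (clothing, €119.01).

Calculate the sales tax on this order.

€64.43

Leather boots €235.58: clothing → 7.75% + 1.25% local = 9% → €21.20
Building blocks set €118.72: children's toys → 4.75% + 2.5% local = 7.25% → €8.61
Basic car wash €13.98: personal services → 0% + 2.25% local = 2.25% → €0.31
Laundry detergent €21.17: everything else → 3% + 2.5% local = 5.5% → €1.16
Rain jacket €126.14: clothing → 7.75% + 1.25% local = 9% → €11.35
Craft lager (4-pack) €12.33: alcohol → 12.5% + 0% local = 12.5% → €1.54
Noise-cancelling headphones €152.82: electronics → 5% + 1.25% local = 6.25% → €9.55
Cardigan €119.01: clothing → 7.75% + 1.25% local = 9% → €10.71
Total tax = €21.20 + €8.61 + €0.31 + €1.16 + €11.35 + €1.54 + €9.55 + €10.71 = €64.43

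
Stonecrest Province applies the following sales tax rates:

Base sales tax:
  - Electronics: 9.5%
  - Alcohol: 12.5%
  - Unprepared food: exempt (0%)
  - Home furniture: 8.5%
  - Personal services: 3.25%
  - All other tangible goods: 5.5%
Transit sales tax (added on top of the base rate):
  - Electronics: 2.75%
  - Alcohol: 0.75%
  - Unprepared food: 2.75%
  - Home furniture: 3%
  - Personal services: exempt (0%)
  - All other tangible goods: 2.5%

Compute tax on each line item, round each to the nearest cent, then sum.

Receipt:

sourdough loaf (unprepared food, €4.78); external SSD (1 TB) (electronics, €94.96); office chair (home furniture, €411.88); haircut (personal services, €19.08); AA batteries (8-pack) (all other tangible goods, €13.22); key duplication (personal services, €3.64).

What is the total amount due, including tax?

Sourdough loaf €4.78: unprepared food → 0% + 2.75% transit = 2.75% → €0.13
External SSD (1 TB) €94.96: electronics → 9.5% + 2.75% transit = 12.25% → €11.63
Office chair €411.88: home furniture → 8.5% + 3% transit = 11.5% → €47.37
Haircut €19.08: personal services → 3.25% + 0% transit = 3.25% → €0.62
AA batteries (8-pack) €13.22: all other tangible goods → 5.5% + 2.5% transit = 8% → €1.06
Key duplication €3.64: personal services → 3.25% + 0% transit = 3.25% → €0.12
Subtotal = €547.56; tax = €60.93; total due = €608.49

€608.49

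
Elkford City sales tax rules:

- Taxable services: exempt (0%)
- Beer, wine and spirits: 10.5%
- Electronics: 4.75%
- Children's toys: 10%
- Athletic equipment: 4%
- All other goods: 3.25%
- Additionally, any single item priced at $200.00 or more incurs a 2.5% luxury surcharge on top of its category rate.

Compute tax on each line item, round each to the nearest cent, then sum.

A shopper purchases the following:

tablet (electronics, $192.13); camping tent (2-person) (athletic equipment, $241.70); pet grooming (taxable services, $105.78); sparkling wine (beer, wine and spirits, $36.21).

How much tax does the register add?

$28.64

Tablet $192.13: electronics → 4.75% → $9.13
Camping tent (2-person) $241.70: athletic equipment → 4% + 2.5% surcharge = 6.5% → $15.71
Pet grooming $105.78: taxable services → 0% → $0.00
Sparkling wine $36.21: beer, wine and spirits → 10.5% → $3.80
Total tax = $9.13 + $15.71 + $3.80 = $28.64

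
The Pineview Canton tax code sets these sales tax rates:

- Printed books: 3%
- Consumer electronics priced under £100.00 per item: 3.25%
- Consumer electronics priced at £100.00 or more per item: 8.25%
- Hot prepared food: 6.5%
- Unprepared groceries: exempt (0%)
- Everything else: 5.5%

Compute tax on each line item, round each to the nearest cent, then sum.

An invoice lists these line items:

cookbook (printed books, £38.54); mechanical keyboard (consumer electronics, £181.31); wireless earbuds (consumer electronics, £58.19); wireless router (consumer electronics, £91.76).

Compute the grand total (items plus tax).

£390.79

Cookbook £38.54: printed books → 3% → £1.16
Mechanical keyboard £181.31: consumer electronics, £100.00 or more → 8.25% → £14.96
Wireless earbuds £58.19: consumer electronics, under £100.00 → 3.25% → £1.89
Wireless router £91.76: consumer electronics, under £100.00 → 3.25% → £2.98
Subtotal = £369.80; tax = £20.99; total due = £390.79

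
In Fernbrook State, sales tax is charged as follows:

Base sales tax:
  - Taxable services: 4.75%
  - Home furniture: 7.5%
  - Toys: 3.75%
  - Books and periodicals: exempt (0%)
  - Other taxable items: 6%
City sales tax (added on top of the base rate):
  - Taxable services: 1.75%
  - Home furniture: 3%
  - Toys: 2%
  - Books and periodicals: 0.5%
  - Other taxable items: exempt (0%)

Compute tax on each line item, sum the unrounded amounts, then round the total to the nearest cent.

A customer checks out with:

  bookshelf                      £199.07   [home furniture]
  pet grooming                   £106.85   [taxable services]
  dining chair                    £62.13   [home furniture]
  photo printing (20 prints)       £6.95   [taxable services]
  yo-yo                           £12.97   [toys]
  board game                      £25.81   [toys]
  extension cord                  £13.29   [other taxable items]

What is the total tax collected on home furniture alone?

Bookshelf £199.07: home furniture → 7.5% + 3% city = 10.5% → £20.90235
Dining chair £62.13: home furniture → 7.5% + 3% city = 10.5% → £6.52365
Tax on home furniture: unrounded sum = £27.426 → £27.43

£27.43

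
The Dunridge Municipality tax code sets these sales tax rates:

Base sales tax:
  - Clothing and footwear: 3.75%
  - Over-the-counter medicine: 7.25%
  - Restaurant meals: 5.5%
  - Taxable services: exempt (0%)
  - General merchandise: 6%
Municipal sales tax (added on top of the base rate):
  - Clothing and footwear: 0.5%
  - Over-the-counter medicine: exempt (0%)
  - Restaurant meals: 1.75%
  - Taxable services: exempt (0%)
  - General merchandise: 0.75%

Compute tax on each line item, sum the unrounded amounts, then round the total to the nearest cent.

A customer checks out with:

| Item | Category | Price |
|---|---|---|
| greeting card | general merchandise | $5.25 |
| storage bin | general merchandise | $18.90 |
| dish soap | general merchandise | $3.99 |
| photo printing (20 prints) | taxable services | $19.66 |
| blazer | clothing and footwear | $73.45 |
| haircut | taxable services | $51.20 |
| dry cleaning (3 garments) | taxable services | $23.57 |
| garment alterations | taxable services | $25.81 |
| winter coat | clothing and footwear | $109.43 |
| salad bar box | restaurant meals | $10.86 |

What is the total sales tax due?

$10.46

Greeting card $5.25: general merchandise → 6% + 0.75% municipal = 6.75% → $0.354375
Storage bin $18.90: general merchandise → 6% + 0.75% municipal = 6.75% → $1.27575
Dish soap $3.99: general merchandise → 6% + 0.75% municipal = 6.75% → $0.269325
Photo printing (20 prints) $19.66: taxable services → 0% + 0% municipal = 0% → $0.00
Blazer $73.45: clothing and footwear → 3.75% + 0.5% municipal = 4.25% → $3.121625
Haircut $51.20: taxable services → 0% + 0% municipal = 0% → $0.00
Dry cleaning (3 garments) $23.57: taxable services → 0% + 0% municipal = 0% → $0.00
Garment alterations $25.81: taxable services → 0% + 0% municipal = 0% → $0.00
Winter coat $109.43: clothing and footwear → 3.75% + 0.5% municipal = 4.25% → $4.650775
Salad bar box $10.86: restaurant meals → 5.5% + 1.75% municipal = 7.25% → $0.78735
Unrounded tax sum = $10.4592 → $10.46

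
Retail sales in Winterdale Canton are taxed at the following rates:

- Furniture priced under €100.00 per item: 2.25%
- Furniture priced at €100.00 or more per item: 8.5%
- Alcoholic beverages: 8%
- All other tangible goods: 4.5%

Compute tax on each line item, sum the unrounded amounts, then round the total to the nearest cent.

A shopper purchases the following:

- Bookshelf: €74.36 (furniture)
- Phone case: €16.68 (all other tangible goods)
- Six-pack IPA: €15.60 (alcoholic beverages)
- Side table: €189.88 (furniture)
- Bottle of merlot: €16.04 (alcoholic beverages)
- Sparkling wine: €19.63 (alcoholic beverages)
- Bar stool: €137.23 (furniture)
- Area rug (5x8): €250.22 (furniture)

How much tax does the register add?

€55.60

Bookshelf €74.36: furniture, under €100.00 → 2.25% → €1.6731
Phone case €16.68: all other tangible goods → 4.5% → €0.7506
Six-pack IPA €15.60: alcoholic beverages → 8% → €1.248
Side table €189.88: furniture, €100.00 or more → 8.5% → €16.1398
Bottle of merlot €16.04: alcoholic beverages → 8% → €1.2832
Sparkling wine €19.63: alcoholic beverages → 8% → €1.5704
Bar stool €137.23: furniture, €100.00 or more → 8.5% → €11.66455
Area rug (5x8) €250.22: furniture, €100.00 or more → 8.5% → €21.2687
Unrounded tax sum = €55.59835 → €55.60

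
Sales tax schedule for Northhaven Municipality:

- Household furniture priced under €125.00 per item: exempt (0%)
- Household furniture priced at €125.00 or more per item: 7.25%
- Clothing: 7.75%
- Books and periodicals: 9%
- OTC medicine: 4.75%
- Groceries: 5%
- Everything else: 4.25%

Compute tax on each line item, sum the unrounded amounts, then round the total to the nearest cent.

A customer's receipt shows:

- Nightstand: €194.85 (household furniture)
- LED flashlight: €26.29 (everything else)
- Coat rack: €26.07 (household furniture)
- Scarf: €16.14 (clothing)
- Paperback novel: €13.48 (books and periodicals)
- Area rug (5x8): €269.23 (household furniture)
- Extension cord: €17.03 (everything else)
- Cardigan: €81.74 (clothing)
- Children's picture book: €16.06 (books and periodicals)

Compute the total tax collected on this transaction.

Nightstand €194.85: household furniture, €125.00 or more → 7.25% → €14.126625
LED flashlight €26.29: everything else → 4.25% → €1.117325
Coat rack €26.07: household furniture, under €125.00 → 0% → €0.00
Scarf €16.14: clothing → 7.75% → €1.25085
Paperback novel €13.48: books and periodicals → 9% → €1.2132
Area rug (5x8) €269.23: household furniture, €125.00 or more → 7.25% → €19.519175
Extension cord €17.03: everything else → 4.25% → €0.723775
Cardigan €81.74: clothing → 7.75% → €6.33485
Children's picture book €16.06: books and periodicals → 9% → €1.4454
Unrounded tax sum = €45.7312 → €45.73

€45.73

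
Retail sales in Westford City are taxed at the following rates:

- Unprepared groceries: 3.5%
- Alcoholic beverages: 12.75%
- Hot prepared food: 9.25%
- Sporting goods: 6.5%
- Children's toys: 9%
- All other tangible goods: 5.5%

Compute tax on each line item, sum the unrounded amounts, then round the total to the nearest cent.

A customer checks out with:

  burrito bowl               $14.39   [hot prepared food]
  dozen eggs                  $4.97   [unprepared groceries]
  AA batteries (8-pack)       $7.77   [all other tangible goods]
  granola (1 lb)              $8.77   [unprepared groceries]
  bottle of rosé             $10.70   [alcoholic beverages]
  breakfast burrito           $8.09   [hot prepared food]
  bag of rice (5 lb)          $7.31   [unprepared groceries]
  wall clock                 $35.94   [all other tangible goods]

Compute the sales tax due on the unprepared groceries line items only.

$0.74

Dozen eggs $4.97: unprepared groceries → 3.5% → $0.17395
Granola (1 lb) $8.77: unprepared groceries → 3.5% → $0.30695
Bag of rice (5 lb) $7.31: unprepared groceries → 3.5% → $0.25585
Tax on unprepared groceries: unrounded sum = $0.73675 → $0.74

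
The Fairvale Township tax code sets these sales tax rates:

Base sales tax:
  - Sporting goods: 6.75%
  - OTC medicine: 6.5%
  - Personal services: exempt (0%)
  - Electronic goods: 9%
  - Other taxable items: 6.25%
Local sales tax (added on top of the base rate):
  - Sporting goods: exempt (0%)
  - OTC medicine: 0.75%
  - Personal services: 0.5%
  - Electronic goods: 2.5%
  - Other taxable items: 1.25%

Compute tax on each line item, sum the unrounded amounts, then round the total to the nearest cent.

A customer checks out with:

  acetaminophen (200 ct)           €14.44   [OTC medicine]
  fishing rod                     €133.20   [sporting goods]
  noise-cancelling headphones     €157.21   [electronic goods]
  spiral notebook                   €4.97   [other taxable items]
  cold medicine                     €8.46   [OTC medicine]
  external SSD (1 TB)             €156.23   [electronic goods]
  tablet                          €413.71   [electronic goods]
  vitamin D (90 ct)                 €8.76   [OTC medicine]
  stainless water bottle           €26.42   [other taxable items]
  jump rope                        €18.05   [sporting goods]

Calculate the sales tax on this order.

Acetaminophen (200 ct) €14.44: OTC medicine → 6.5% + 0.75% local = 7.25% → €1.0469
Fishing rod €133.20: sporting goods → 6.75% + 0% local = 6.75% → €8.991
Noise-cancelling headphones €157.21: electronic goods → 9% + 2.5% local = 11.5% → €18.07915
Spiral notebook €4.97: other taxable items → 6.25% + 1.25% local = 7.5% → €0.37275
Cold medicine €8.46: OTC medicine → 6.5% + 0.75% local = 7.25% → €0.61335
External SSD (1 TB) €156.23: electronic goods → 9% + 2.5% local = 11.5% → €17.96645
Tablet €413.71: electronic goods → 9% + 2.5% local = 11.5% → €47.57665
Vitamin D (90 ct) €8.76: OTC medicine → 6.5% + 0.75% local = 7.25% → €0.6351
Stainless water bottle €26.42: other taxable items → 6.25% + 1.25% local = 7.5% → €1.9815
Jump rope €18.05: sporting goods → 6.75% + 0% local = 6.75% → €1.218375
Unrounded tax sum = €98.481225 → €98.48

€98.48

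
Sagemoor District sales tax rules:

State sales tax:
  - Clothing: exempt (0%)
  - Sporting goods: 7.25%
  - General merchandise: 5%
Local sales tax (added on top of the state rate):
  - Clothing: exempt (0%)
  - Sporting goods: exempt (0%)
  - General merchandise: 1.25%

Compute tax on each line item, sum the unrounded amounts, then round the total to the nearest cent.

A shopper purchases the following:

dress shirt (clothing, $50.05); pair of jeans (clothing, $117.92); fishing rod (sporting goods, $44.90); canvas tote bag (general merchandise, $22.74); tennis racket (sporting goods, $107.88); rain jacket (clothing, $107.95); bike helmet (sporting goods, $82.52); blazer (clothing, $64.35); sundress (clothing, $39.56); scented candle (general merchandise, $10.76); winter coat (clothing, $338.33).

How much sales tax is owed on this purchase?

Dress shirt $50.05: clothing → 0% + 0% local = 0% → $0.00
Pair of jeans $117.92: clothing → 0% + 0% local = 0% → $0.00
Fishing rod $44.90: sporting goods → 7.25% + 0% local = 7.25% → $3.25525
Canvas tote bag $22.74: general merchandise → 5% + 1.25% local = 6.25% → $1.42125
Tennis racket $107.88: sporting goods → 7.25% + 0% local = 7.25% → $7.8213
Rain jacket $107.95: clothing → 0% + 0% local = 0% → $0.00
Bike helmet $82.52: sporting goods → 7.25% + 0% local = 7.25% → $5.9827
Blazer $64.35: clothing → 0% + 0% local = 0% → $0.00
Sundress $39.56: clothing → 0% + 0% local = 0% → $0.00
Scented candle $10.76: general merchandise → 5% + 1.25% local = 6.25% → $0.6725
Winter coat $338.33: clothing → 0% + 0% local = 0% → $0.00
Unrounded tax sum = $19.153 → $19.15

$19.15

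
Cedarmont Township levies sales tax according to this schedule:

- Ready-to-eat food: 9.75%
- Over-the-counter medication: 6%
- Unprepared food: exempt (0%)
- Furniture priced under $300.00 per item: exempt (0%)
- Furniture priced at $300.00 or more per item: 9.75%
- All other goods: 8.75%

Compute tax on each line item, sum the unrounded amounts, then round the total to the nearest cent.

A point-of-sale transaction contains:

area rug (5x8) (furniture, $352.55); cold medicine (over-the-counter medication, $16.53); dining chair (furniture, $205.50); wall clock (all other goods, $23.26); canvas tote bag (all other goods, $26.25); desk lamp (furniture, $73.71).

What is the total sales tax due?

Area rug (5x8) $352.55: furniture, $300.00 or more → 9.75% → $34.373625
Cold medicine $16.53: over-the-counter medication → 6% → $0.9918
Dining chair $205.50: furniture, under $300.00 → 0% → $0.00
Wall clock $23.26: all other goods → 8.75% → $2.03525
Canvas tote bag $26.25: all other goods → 8.75% → $2.296875
Desk lamp $73.71: furniture, under $300.00 → 0% → $0.00
Unrounded tax sum = $39.69755 → $39.70

$39.70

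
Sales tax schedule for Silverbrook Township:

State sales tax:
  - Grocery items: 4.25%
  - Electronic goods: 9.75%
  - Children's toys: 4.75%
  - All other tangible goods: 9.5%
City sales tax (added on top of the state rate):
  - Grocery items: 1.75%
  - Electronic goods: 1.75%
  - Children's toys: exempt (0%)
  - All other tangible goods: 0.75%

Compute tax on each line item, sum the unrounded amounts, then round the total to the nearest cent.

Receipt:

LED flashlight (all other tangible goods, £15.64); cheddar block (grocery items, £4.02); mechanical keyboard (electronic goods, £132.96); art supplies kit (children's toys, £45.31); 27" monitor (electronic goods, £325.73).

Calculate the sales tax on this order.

LED flashlight £15.64: all other tangible goods → 9.5% + 0.75% city = 10.25% → £1.6031
Cheddar block £4.02: grocery items → 4.25% + 1.75% city = 6% → £0.2412
Mechanical keyboard £132.96: electronic goods → 9.75% + 1.75% city = 11.5% → £15.2904
Art supplies kit £45.31: children's toys → 4.75% + 0% city = 4.75% → £2.152225
27" monitor £325.73: electronic goods → 9.75% + 1.75% city = 11.5% → £37.45895
Unrounded tax sum = £56.745875 → £56.75

£56.75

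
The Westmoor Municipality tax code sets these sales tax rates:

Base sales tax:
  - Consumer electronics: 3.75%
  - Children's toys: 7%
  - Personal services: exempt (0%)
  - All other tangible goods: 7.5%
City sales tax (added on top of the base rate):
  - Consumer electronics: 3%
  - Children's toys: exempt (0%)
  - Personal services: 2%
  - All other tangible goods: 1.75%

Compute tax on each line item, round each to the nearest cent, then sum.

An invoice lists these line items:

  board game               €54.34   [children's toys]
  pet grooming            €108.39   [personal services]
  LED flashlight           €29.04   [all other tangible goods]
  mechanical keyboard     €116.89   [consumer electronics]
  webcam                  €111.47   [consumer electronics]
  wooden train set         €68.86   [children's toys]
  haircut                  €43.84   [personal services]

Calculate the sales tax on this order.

Board game €54.34: children's toys → 7% + 0% city = 7% → €3.80
Pet grooming €108.39: personal services → 0% + 2% city = 2% → €2.17
LED flashlight €29.04: all other tangible goods → 7.5% + 1.75% city = 9.25% → €2.69
Mechanical keyboard €116.89: consumer electronics → 3.75% + 3% city = 6.75% → €7.89
Webcam €111.47: consumer electronics → 3.75% + 3% city = 6.75% → €7.52
Wooden train set €68.86: children's toys → 7% + 0% city = 7% → €4.82
Haircut €43.84: personal services → 0% + 2% city = 2% → €0.88
Total tax = €3.80 + €2.17 + €2.69 + €7.89 + €7.52 + €4.82 + €0.88 = €29.77

€29.77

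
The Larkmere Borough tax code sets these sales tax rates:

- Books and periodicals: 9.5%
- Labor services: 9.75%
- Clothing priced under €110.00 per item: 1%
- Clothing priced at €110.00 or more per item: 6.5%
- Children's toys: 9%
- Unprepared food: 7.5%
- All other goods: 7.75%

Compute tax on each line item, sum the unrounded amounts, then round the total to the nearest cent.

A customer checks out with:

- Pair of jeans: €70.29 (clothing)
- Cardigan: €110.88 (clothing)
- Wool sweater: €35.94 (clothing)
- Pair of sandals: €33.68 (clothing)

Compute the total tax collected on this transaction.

€8.61

Pair of jeans €70.29: clothing, under €110.00 → 1% → €0.7029
Cardigan €110.88: clothing, €110.00 or more → 6.5% → €7.2072
Wool sweater €35.94: clothing, under €110.00 → 1% → €0.3594
Pair of sandals €33.68: clothing, under €110.00 → 1% → €0.3368
Unrounded tax sum = €8.6063 → €8.61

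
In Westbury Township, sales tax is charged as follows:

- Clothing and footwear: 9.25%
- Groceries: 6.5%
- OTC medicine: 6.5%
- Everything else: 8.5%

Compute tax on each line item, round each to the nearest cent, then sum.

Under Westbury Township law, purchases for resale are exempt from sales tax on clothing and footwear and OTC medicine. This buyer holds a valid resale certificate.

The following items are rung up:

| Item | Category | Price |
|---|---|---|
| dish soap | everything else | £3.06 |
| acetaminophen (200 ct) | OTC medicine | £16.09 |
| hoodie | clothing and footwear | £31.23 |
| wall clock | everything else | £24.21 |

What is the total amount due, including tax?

Dish soap £3.06: everything else → 8.5% → £0.26
Acetaminophen (200 ct) £16.09: OTC medicine, buyer-exempt → 0% → £0.00
Hoodie £31.23: clothing and footwear, buyer-exempt → 0% → £0.00
Wall clock £24.21: everything else → 8.5% → £2.06
Subtotal = £74.59; tax = £2.32; total due = £76.91

£76.91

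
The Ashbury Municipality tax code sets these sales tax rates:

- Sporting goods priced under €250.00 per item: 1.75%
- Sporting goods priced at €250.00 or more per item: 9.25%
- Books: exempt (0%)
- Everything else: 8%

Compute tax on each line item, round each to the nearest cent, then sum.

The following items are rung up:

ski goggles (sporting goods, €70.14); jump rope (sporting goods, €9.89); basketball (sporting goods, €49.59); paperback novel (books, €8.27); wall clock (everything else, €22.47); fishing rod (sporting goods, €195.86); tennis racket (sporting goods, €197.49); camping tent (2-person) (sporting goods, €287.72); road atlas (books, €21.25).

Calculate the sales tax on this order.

€37.57

Ski goggles €70.14: sporting goods, under €250.00 → 1.75% → €1.23
Jump rope €9.89: sporting goods, under €250.00 → 1.75% → €0.17
Basketball €49.59: sporting goods, under €250.00 → 1.75% → €0.87
Paperback novel €8.27: books → 0% → €0.00
Wall clock €22.47: everything else → 8% → €1.80
Fishing rod €195.86: sporting goods, under €250.00 → 1.75% → €3.43
Tennis racket €197.49: sporting goods, under €250.00 → 1.75% → €3.46
Camping tent (2-person) €287.72: sporting goods, €250.00 or more → 9.25% → €26.61
Road atlas €21.25: books → 0% → €0.00
Total tax = €1.23 + €0.17 + €0.87 + €1.80 + €3.43 + €3.46 + €26.61 = €37.57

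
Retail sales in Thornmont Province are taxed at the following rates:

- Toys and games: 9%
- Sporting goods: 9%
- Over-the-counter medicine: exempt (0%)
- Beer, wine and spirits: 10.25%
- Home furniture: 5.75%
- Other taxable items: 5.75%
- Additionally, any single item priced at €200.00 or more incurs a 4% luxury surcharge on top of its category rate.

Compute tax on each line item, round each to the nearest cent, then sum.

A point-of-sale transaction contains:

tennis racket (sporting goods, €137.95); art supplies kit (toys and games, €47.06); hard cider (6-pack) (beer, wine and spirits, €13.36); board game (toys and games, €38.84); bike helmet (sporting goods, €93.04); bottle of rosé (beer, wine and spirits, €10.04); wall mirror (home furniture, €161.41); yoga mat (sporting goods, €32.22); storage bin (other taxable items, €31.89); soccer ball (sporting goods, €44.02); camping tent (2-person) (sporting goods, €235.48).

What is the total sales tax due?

€79.51

Tennis racket €137.95: sporting goods → 9% → €12.42
Art supplies kit €47.06: toys and games → 9% → €4.24
Hard cider (6-pack) €13.36: beer, wine and spirits → 10.25% → €1.37
Board game €38.84: toys and games → 9% → €3.50
Bike helmet €93.04: sporting goods → 9% → €8.37
Bottle of rosé €10.04: beer, wine and spirits → 10.25% → €1.03
Wall mirror €161.41: home furniture → 5.75% → €9.28
Yoga mat €32.22: sporting goods → 9% → €2.90
Storage bin €31.89: other taxable items → 5.75% → €1.83
Soccer ball €44.02: sporting goods → 9% → €3.96
Camping tent (2-person) €235.48: sporting goods → 9% + 4% surcharge = 13% → €30.61
Total tax = €12.42 + €4.24 + €1.37 + €3.50 + €8.37 + €1.03 + €9.28 + €2.90 + €1.83 + €3.96 + €30.61 = €79.51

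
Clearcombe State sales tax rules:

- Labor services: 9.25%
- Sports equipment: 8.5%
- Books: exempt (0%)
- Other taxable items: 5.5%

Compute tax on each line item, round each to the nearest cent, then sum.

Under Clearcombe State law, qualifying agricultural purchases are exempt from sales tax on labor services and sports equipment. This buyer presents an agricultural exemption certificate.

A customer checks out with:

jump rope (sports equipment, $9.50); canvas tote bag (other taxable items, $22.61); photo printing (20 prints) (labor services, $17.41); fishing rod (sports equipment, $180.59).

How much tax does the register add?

Jump rope $9.50: sports equipment, buyer-exempt → 0% → $0.00
Canvas tote bag $22.61: other taxable items → 5.5% → $1.24
Photo printing (20 prints) $17.41: labor services, buyer-exempt → 0% → $0.00
Fishing rod $180.59: sports equipment, buyer-exempt → 0% → $0.00
Total tax = $1.24

$1.24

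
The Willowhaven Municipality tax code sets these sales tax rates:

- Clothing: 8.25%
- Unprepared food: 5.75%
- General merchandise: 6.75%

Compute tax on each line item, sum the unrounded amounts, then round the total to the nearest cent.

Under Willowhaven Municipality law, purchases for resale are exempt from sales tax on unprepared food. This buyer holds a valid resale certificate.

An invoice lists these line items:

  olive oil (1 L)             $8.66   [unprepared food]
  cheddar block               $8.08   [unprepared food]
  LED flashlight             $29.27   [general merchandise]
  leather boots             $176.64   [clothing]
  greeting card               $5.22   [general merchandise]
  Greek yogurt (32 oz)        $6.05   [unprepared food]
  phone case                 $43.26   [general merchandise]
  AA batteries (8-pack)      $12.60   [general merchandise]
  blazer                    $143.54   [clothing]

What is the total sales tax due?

Olive oil (1 L) $8.66: unprepared food, buyer-exempt → 0% → $0.00
Cheddar block $8.08: unprepared food, buyer-exempt → 0% → $0.00
LED flashlight $29.27: general merchandise → 6.75% → $1.975725
Leather boots $176.64: clothing → 8.25% → $14.5728
Greeting card $5.22: general merchandise → 6.75% → $0.35235
Greek yogurt (32 oz) $6.05: unprepared food, buyer-exempt → 0% → $0.00
Phone case $43.26: general merchandise → 6.75% → $2.92005
AA batteries (8-pack) $12.60: general merchandise → 6.75% → $0.8505
Blazer $143.54: clothing → 8.25% → $11.84205
Unrounded tax sum = $32.513475 → $32.51

$32.51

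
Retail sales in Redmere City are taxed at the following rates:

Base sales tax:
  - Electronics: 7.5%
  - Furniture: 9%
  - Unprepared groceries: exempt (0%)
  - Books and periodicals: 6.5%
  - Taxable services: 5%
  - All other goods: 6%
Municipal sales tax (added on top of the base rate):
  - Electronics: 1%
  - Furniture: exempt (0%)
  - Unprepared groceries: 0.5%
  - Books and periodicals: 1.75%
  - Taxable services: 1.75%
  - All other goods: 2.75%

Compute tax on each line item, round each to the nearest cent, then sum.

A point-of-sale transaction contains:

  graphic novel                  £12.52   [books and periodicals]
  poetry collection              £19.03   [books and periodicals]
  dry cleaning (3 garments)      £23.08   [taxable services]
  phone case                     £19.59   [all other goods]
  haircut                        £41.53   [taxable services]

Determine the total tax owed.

Graphic novel £12.52: books and periodicals → 6.5% + 1.75% municipal = 8.25% → £1.03
Poetry collection £19.03: books and periodicals → 6.5% + 1.75% municipal = 8.25% → £1.57
Dry cleaning (3 garments) £23.08: taxable services → 5% + 1.75% municipal = 6.75% → £1.56
Phone case £19.59: all other goods → 6% + 2.75% municipal = 8.75% → £1.71
Haircut £41.53: taxable services → 5% + 1.75% municipal = 6.75% → £2.80
Total tax = £1.03 + £1.57 + £1.56 + £1.71 + £2.80 = £8.67

£8.67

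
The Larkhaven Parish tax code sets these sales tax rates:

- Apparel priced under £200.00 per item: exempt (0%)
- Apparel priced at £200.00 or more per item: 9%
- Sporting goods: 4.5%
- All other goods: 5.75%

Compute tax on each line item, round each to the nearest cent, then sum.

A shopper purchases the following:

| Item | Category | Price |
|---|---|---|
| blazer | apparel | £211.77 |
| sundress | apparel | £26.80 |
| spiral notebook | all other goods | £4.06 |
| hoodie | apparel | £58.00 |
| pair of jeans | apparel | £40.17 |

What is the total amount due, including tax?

Blazer £211.77: apparel, £200.00 or more → 9% → £19.06
Sundress £26.80: apparel, under £200.00 → 0% → £0.00
Spiral notebook £4.06: all other goods → 5.75% → £0.23
Hoodie £58.00: apparel, under £200.00 → 0% → £0.00
Pair of jeans £40.17: apparel, under £200.00 → 0% → £0.00
Subtotal = £340.80; tax = £19.29; total due = £360.09

£360.09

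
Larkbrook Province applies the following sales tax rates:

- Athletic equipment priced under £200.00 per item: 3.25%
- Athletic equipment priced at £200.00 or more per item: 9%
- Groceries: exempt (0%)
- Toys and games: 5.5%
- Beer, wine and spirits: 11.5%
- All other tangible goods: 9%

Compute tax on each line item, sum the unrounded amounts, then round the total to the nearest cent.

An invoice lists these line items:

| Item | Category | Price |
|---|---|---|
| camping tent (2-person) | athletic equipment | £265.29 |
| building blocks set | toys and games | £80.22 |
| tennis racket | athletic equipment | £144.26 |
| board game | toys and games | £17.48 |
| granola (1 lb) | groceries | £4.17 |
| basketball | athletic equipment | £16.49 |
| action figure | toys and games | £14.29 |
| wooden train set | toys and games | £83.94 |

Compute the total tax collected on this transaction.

Camping tent (2-person) £265.29: athletic equipment, £200.00 or more → 9% → £23.8761
Building blocks set £80.22: toys and games → 5.5% → £4.4121
Tennis racket £144.26: athletic equipment, under £200.00 → 3.25% → £4.68845
Board game £17.48: toys and games → 5.5% → £0.9614
Granola (1 lb) £4.17: groceries → 0% → £0.00
Basketball £16.49: athletic equipment, under £200.00 → 3.25% → £0.535925
Action figure £14.29: toys and games → 5.5% → £0.78595
Wooden train set £83.94: toys and games → 5.5% → £4.6167
Unrounded tax sum = £39.876625 → £39.88

£39.88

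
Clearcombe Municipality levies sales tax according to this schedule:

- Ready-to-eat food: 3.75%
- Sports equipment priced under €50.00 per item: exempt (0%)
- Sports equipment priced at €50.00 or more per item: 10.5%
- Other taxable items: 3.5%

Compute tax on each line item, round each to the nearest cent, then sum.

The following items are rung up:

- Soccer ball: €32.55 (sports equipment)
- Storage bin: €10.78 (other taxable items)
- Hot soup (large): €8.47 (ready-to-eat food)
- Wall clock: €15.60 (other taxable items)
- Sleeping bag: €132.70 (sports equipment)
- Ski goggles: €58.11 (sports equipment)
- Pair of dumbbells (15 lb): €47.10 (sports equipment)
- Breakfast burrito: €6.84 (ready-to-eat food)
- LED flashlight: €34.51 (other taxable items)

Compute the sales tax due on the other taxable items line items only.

Storage bin €10.78: other taxable items → 3.5% → €0.38
Wall clock €15.60: other taxable items → 3.5% → €0.55
LED flashlight €34.51: other taxable items → 3.5% → €1.21
Tax on other taxable items = €0.38 + €0.55 + €1.21 = €2.14

€2.14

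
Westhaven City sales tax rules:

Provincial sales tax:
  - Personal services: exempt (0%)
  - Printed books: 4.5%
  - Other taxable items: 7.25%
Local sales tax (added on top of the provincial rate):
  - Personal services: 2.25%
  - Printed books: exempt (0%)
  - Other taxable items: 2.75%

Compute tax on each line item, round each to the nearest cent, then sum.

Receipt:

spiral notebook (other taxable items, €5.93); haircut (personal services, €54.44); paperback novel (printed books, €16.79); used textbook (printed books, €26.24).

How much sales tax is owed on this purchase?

Spiral notebook €5.93: other taxable items → 7.25% + 2.75% local = 10% → €0.59
Haircut €54.44: personal services → 0% + 2.25% local = 2.25% → €1.22
Paperback novel €16.79: printed books → 4.5% + 0% local = 4.5% → €0.76
Used textbook €26.24: printed books → 4.5% + 0% local = 4.5% → €1.18
Total tax = €0.59 + €1.22 + €0.76 + €1.18 = €3.75

€3.75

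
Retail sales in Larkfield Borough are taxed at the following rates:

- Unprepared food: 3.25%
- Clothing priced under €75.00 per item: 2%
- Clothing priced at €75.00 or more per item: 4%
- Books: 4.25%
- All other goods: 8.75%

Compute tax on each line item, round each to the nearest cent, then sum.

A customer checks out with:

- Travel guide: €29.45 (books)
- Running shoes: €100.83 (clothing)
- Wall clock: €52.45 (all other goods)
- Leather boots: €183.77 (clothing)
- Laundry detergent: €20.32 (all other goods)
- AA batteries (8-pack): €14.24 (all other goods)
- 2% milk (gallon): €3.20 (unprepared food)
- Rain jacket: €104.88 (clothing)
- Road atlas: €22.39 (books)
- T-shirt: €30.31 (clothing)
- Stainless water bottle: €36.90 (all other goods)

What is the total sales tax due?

Travel guide €29.45: books → 4.25% → €1.25
Running shoes €100.83: clothing, €75.00 or more → 4% → €4.03
Wall clock €52.45: all other goods → 8.75% → €4.59
Leather boots €183.77: clothing, €75.00 or more → 4% → €7.35
Laundry detergent €20.32: all other goods → 8.75% → €1.78
AA batteries (8-pack) €14.24: all other goods → 8.75% → €1.25
2% milk (gallon) €3.20: unprepared food → 3.25% → €0.10
Rain jacket €104.88: clothing, €75.00 or more → 4% → €4.20
Road atlas €22.39: books → 4.25% → €0.95
T-shirt €30.31: clothing, under €75.00 → 2% → €0.61
Stainless water bottle €36.90: all other goods → 8.75% → €3.23
Total tax = €1.25 + €4.03 + €4.59 + €7.35 + €1.78 + €1.25 + €0.10 + €4.20 + €0.95 + €0.61 + €3.23 = €29.34

€29.34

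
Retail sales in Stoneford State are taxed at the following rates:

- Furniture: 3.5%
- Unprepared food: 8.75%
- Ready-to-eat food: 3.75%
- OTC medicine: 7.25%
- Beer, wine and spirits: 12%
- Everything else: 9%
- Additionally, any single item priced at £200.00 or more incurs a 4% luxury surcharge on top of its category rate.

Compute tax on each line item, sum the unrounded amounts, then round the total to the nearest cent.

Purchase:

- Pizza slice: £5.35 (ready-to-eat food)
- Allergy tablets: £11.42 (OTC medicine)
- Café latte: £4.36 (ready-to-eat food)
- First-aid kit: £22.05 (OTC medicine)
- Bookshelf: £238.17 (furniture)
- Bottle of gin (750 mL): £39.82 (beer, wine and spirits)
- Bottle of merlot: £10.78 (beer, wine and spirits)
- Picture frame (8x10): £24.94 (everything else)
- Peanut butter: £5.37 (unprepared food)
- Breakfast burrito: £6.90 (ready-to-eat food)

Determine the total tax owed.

Pizza slice £5.35: ready-to-eat food → 3.75% → £0.200625
Allergy tablets £11.42: OTC medicine → 7.25% → £0.82795
Café latte £4.36: ready-to-eat food → 3.75% → £0.1635
First-aid kit £22.05: OTC medicine → 7.25% → £1.598625
Bookshelf £238.17: furniture → 3.5% + 4% surcharge = 7.5% → £17.86275
Bottle of gin (750 mL) £39.82: beer, wine and spirits → 12% → £4.7784
Bottle of merlot £10.78: beer, wine and spirits → 12% → £1.2936
Picture frame (8x10) £24.94: everything else → 9% → £2.2446
Peanut butter £5.37: unprepared food → 8.75% → £0.469875
Breakfast burrito £6.90: ready-to-eat food → 3.75% → £0.25875
Unrounded tax sum = £29.698675 → £29.70

£29.70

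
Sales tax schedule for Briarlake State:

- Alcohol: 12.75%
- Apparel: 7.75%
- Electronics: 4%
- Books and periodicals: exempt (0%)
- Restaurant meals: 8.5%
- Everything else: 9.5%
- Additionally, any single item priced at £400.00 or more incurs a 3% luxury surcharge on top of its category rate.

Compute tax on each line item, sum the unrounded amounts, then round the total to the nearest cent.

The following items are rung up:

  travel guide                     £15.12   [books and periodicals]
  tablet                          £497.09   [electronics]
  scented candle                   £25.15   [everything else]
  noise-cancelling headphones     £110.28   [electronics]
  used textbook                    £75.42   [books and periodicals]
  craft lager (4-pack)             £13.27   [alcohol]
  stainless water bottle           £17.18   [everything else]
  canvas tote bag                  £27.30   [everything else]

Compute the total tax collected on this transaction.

£47.51

Travel guide £15.12: books and periodicals → 0% → £0.00
Tablet £497.09: electronics → 4% + 3% surcharge = 7% → £34.7963
Scented candle £25.15: everything else → 9.5% → £2.38925
Noise-cancelling headphones £110.28: electronics → 4% → £4.4112
Used textbook £75.42: books and periodicals → 0% → £0.00
Craft lager (4-pack) £13.27: alcohol → 12.75% → £1.691925
Stainless water bottle £17.18: everything else → 9.5% → £1.6321
Canvas tote bag £27.30: everything else → 9.5% → £2.5935
Unrounded tax sum = £47.514275 → £47.51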